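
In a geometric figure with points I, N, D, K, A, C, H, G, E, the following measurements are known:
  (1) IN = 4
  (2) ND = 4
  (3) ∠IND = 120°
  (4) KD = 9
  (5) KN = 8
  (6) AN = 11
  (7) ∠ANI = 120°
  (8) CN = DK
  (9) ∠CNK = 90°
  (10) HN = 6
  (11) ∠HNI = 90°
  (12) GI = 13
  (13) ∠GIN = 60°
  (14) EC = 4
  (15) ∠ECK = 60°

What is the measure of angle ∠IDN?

Step 1: By the law of cosines on triangle DNI: DI² = 4² + 4² − 2·4·4·cos(120°) = 48, so DI = 4·√3.
Step 2: By the inverse law of cosines on triangle IDN: cos(∠IDN) = ((4·√3)² + 4² − 4²) / (2·4·√3·4) = 48/55.43 = 0.866, so ∠IDN = 30°.

Therefore, the measure of angle ∠IDN = 30°.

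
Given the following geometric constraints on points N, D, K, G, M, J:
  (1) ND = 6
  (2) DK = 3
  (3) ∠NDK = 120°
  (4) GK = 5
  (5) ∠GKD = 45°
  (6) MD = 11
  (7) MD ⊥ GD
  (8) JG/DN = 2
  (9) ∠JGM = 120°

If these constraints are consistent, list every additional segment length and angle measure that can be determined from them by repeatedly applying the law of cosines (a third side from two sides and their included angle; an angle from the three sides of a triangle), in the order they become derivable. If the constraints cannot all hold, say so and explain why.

The constraints are consistent. Derivable facts, in order:
After 1 step:
- DG ≈ 3.58
- NK = 3·√7
After 2 steps:
- GM ≈ 11.57
- ∠DGK = 36.39°
- ∠DKN = 40.89°
- ∠DNK = 19.11°
- ∠GDK = 98.61°
After 3 steps:
- MJ ≈ 20.41
- ∠DGM = 71.99°
- ∠DMG = 18.01°
After 4 steps:
- ∠GJM = 29.39°
- ∠GMJ = 30.61°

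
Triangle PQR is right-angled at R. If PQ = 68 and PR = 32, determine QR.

Rearranging the Pythagorean theorem to solve for the unknown leg:
leg^2 = hypotenuse^2 - known_leg^2 = 4624 - 1024 = 3600
leg = sqrt(3600) = 60.

60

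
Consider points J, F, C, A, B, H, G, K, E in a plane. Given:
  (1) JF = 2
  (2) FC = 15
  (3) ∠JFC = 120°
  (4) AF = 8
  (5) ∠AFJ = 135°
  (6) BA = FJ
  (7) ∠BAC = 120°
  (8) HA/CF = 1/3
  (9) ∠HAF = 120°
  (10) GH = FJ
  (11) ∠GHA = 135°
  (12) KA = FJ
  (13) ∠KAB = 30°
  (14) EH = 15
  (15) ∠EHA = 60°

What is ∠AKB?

From the given relations: KA = FJ = 2; BA = FJ = 2.
Step 1: By the law of cosines on triangle KAB: KB² = 2² + 2² − 2·2·2·cos(30°) = 1.07, so KB ≈ 1.04.
Step 2: By the inverse law of cosines on triangle AKB: cos(∠AKB) = (2² + 1.04² − 2²) / (2·2·1.04) = 1.07/4.14 = 0.2588, so ∠AKB = 75°.

Therefore, the measure of angle ∠AKB = 75°.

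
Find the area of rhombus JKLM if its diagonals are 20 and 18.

Area of a rhombus = (d1 * d2) / 2
Area = (20 * 18) / 2
Area = 360 / 2
Area = 180

180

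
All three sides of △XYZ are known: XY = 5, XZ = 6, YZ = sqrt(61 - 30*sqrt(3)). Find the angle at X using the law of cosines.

When all three sides of a triangle are known, the law of cosines can be rearranged to find any angle.
cos(C) = (a² + b² - c²) / (2ab) gives cos(X) = sqrt(3)/2.
Taking the inverse cosine: X = 30°.

30°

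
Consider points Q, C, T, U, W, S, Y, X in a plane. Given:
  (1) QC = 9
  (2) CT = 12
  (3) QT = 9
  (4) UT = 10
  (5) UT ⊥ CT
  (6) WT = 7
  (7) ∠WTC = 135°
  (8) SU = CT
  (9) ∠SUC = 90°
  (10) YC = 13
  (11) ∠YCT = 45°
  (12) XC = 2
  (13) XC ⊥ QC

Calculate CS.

From the given relations: SU = CT = 12.
Step 1: By the law of cosines on triangle UTC: UC² = 10² + 12² − 2·10·12·cos(90°) = 244, so UC = 2·√61.
Step 2: By the law of cosines on triangle CUS: CS² = (2·√61)² + 12² − 2·2·√61·12·cos(90°) = 388, so CS = 2·√97.

Therefore, the length of CS = 2·√97.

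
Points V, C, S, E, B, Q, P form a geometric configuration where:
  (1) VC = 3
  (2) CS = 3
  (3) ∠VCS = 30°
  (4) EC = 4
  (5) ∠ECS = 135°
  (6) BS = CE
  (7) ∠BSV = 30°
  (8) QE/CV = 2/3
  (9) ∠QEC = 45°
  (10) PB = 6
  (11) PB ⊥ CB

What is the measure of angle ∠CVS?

Step 1: By the law of cosines on triangle VCS: VS² = 3² + 3² − 2·3·3·cos(30°) = 2.41, so VS ≈ 1.55.
Step 2: By the inverse law of cosines on triangle CVS: cos(∠CVS) = (3² + 1.55² − 3²) / (2·3·1.55) = 2.41/9.32 = 0.2588, so ∠CVS = 75°.

Therefore, the measure of angle ∠CVS = 75°.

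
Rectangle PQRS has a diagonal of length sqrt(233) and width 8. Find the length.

The diagonal of a rectangle forms a right triangle with the two sides.
Rearranging the Pythagorean theorem: missing side = sqrt(d^2 - known^2).
= sqrt(233 - 64) = sqrt(169) = 13.

13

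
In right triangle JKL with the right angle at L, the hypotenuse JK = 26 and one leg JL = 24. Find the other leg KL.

KL = sqrt(26^2 - 24^2) = sqrt(100) = 10

10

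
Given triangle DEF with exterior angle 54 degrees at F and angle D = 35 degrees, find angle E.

angle E = 54 - 35 = 19 degrees (exterior angle theorem).

19 degrees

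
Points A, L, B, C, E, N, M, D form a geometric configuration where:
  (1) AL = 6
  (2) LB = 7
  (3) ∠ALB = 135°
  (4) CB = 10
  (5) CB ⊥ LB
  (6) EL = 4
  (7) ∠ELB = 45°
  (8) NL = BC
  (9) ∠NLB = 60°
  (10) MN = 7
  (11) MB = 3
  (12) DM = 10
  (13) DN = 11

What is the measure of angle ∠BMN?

From the given relations: NL = BC = 10.
Step 1: By the law of cosines on triangle BLN: BN² = 7² + 10² − 2·7·10·cos(60°) = 79, so BN = √79.
Step 2: By the inverse law of cosines on triangle BMN: cos(∠BMN) = (3² + 7² − √79²) / (2·3·7) = -21/42 = -0.5, so ∠BMN = 120°.

Therefore, the measure of angle ∠BMN = 120°.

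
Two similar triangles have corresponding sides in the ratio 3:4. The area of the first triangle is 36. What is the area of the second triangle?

For similar figures, the area ratio equals the square of the side ratio.
Side ratio (the first triangle to the second triangle) = 3:4, so area ratio = 3^2:4^2 = 9:16.
If the area of the first triangle is 36, then the area of the second triangle = 36 * (16/9) = 64.

64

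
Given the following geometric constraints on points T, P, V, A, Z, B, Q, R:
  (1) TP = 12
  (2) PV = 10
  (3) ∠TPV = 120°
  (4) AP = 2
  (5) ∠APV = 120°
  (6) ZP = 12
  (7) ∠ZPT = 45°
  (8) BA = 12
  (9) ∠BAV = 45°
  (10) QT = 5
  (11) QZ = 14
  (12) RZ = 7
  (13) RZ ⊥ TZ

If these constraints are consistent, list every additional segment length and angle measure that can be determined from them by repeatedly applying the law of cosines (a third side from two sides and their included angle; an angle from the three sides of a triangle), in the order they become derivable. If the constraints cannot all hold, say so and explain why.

The constraints are consistent. Derivable facts, in order:
After 1 step:
- TV = 2·√91
- TZ ≈ 9.18
- VA = 2·√31
After 2 steps:
- TR ≈ 11.55
- VB ≈ 8.89
- ∠AVP = 8.95°
- ∠PAV = 51.05°
- ∠PTV = 27°
- ∠PTZ = 67.5°
- ∠PVT = 33°
- ∠PZT = 67.5°
- ∠QTZ = 160.63°
- ∠QZT = 6.8°
- ∠TQZ = 12.57°
After 3 steps:
- ∠ABV = 62.35°
- ∠AVB = 72.65°
- ∠RTZ = 37.31°
- ∠TRZ = 52.69°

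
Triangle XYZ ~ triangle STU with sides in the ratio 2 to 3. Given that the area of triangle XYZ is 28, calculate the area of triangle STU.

Area ratio = (2/3)^2 = 4/9. Area of STU = 28 * 9/4 = 63.

63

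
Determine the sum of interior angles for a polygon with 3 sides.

The sum of interior angles of an n-sided polygon is (n - 2) * 180.
For n = 3: (3 - 2) * 180 = 1 * 180 = 180 degrees.

180 degrees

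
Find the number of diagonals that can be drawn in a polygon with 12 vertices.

Each of the 12 vertices connects to 9 non-adjacent vertices via diagonals.
Total connections = 12 × 9 = 108, but each diagonal is counted twice.
Number of diagonals = 108 / 2 = 54.

54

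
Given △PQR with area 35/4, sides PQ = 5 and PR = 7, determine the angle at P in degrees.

sin(C) = 2 * 35/4 / (5 * 7) = 1/2, so C = arcsin(1/2) = 30°.
Since sin(180° - C) = sin(C), the obtuse angle 150° gives the same area, so C = 30° or C = 150°.

30° or 150°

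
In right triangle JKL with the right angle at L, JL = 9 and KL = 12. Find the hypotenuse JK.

In a right triangle, the square of the hypotenuse equals the sum of the squares of the two legs.
The legs are 9 and 12, so the hypotenuse = sqrt(81 + 144) = sqrt(225) = 15.

15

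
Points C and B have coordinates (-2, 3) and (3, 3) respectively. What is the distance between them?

d = sqrt((5)^2 + (0)^2) = sqrt(25) = 5

5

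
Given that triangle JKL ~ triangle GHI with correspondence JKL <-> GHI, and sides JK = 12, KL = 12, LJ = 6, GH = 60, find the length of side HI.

Similar triangles have proportional sides. Setting up the proportion:
GH / JK = HI / KL
60 / 12 = HI / 12
HI = 12 * 60 / 12 = 60.

60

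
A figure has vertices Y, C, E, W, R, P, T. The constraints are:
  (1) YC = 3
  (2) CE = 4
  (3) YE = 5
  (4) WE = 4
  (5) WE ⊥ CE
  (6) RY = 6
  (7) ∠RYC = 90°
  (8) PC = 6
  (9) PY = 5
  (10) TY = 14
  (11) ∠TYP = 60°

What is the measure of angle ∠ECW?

Step 1: By the law of cosines on triangle CEW: CW² = 4² + 4² − 2·4·4·cos(90°) = 32, so CW = 4·√2.
Step 2: By the inverse law of cosines on triangle ECW: cos(∠ECW) = (4² + (4·√2)² − 4²) / (2·4·4·√2) = 32/45.25 = 0.7071, so ∠ECW = 45°.

Therefore, the measure of angle ∠ECW = 45°.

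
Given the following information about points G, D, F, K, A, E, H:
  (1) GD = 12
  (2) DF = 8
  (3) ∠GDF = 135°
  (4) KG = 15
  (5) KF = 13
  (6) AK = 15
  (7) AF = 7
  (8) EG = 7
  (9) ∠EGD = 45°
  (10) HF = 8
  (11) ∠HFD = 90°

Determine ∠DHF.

Step 1: By the law of cosines on triangle HFD: HD² = 8² + 8² − 2·8·8·cos(90°) = 128, so HD = 8·√2.
Step 2: By the inverse law of cosines on triangle DHF: cos(∠DHF) = ((8·√2)² + 8² − 8²) / (2·8·√2·8) = 128/181.02 = 0.7071, so ∠DHF = 45°.

Therefore, the measure of angle ∠DHF = 45°.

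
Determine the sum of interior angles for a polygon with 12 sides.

The sum of interior angles of an n-sided polygon is (n - 2) * 180.
For n = 12: (12 - 2) * 180 = 10 * 180 = 1800 degrees.

1800 degrees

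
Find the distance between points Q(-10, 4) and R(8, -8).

d = sqrt((18)^2 + (-12)^2) = sqrt(468) = 6*sqrt(13)

6*sqrt(13)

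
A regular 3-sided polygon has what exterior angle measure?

Each exterior angle of a regular n-gon is 360 / n.
For n = 3: 360 / 3 = 120 degrees.

120 degrees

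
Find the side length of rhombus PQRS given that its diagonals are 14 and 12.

In a rhombus, the diagonals bisect each other perpendicularly, creating four congruent right triangles.
Each triangle has legs 7 (half of 14) and 6 (half of 12).
The hypotenuse of each right triangle is a side of the rhombus:
side = sqrt(7^2 + 6^2) = sqrt(85)

sqrt(85)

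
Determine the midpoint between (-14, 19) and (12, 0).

The midpoint is the average of the coordinates:
x: (-14 + 12)/2 = -1
y: (19 + 0)/2 = 19/2
Midpoint = (-1, 19/2)

(-1, 19/2)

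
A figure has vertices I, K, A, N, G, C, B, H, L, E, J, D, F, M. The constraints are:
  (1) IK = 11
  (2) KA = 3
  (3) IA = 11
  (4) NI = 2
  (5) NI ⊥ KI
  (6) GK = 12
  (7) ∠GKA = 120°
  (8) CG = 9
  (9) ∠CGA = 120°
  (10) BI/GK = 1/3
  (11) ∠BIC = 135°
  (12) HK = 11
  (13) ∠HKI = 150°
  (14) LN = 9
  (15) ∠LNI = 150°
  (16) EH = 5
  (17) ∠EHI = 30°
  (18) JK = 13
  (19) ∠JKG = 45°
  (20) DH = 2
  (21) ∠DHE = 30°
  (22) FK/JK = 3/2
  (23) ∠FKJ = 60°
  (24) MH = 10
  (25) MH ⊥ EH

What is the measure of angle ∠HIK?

Step 1: By the law of cosines on triangle IKH: IH² = 11² + 11² − 2·11·11·cos(150°) = 451.58, so IH ≈ 21.25.
Step 2: By the inverse law of cosines on triangle HIK: cos(∠HIK) = (21.25² + 11² − 11²) / (2·21.25·11) = 451.58/467.51 = 0.9659, so ∠HIK = 15°.

Therefore, the measure of angle ∠HIK = 15°.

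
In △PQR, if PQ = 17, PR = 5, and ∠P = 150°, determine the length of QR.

Law of cosines: QR^2 = 17^2 + 5^2 - 2(17)(5)cos(150°) = 85*sqrt(3) + 314, so QR = sqrt(85*sqrt(3) + 314).

sqrt(85*sqrt(3) + 314)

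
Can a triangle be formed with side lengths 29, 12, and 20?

Check all three triangle inequalities:
29 + 12 = 41 > 20 ✓
29 + 20 = 49 > 12 ✓
12 + 20 = 32 > 29 ✓
All conditions hold, so these sides form a valid triangle.

Yes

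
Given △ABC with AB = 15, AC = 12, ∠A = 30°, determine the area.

Area = (1/2)(15)(12) sin(30°) = (1/2)(15)(12)(1/2) = 45

45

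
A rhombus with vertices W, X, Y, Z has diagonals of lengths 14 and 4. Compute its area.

Area = (14 * 4) / 2 = 56 / 2 = 28

28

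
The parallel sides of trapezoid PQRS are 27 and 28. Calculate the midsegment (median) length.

The midsegment (median) of a trapezoid connects the midpoints of the non-parallel sides.
Its length is the average of the two bases: (27 + 28) / 2 = 55/2.

55/2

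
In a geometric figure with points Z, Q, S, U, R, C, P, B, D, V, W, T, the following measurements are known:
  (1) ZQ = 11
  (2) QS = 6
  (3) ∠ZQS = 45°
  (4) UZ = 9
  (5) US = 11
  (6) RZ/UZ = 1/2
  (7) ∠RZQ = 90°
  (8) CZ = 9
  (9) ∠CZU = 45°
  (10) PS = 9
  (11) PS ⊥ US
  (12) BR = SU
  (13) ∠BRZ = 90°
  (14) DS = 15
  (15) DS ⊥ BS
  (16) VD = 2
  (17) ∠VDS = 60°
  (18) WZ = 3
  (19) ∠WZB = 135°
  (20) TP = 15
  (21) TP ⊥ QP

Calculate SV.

Step 1: By the law of cosines on triangle SDV: SV² = 15² + 2² − 2·15·2·cos(60°) = 199, so SV = √199.

Therefore, the length of SV = √199.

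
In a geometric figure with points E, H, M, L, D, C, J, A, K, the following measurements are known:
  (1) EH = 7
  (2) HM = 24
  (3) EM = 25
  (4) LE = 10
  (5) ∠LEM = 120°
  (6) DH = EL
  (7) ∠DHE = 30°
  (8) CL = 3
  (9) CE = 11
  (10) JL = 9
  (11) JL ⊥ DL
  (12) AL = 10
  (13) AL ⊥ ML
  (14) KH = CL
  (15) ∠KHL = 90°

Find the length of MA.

Step 1: By the law of cosines on triangle LEM: LM² = 10² + 25² − 2·10·25·cos(120°) = 975, so LM = 5·√39.
Step 2: By the law of cosines on triangle MLA: MA² = (5·√39)² + 10² − 2·5·√39·10·cos(90°) = 1075, so MA = 5·√43.

Therefore, the length of MA = 5·√43.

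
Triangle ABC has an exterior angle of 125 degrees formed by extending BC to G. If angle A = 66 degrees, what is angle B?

The exterior angle theorem states that an exterior angle equals the sum of the two non-adjacent interior angles.
So 125 = 66 + angle B, which gives angle B = 125 - 66 = 59 degrees.

59 degrees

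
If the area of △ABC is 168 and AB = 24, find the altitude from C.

Rearranging the area formula Area = (1/2) * base * height:
height = 2 * Area / base = 2 * 168 / 24 = 14.

14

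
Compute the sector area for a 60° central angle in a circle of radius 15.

Sector area = πr² × θ/360
= π × 15² × 1/6
= π × 225 × 1/6
= 75*pi/2

75*pi/2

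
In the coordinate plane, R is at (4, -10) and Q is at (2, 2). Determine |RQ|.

The horizontal distance is |2 - 4| = 2 and the vertical distance is |2 - -10| = 12.
By the Pythagorean theorem, d = sqrt(2^2 + 12^2) = sqrt(148) = 2*sqrt(37).

2*sqrt(37)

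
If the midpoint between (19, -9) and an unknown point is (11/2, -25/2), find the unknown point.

Using the midpoint formula: M = ((x1 + x2)/2, (y1 + y2)/2)
We know M = (11/2, -25/2) and L = (19, -9)
For x: 11/2 = (19 + x2)/2, so x2 = 2*11/2 - 19 = -8
For y: -25/2 = (-9 + y2)/2, so y2 = 2*-25/2 - -9 = -16
M = (-8, -16)

(-8, -16)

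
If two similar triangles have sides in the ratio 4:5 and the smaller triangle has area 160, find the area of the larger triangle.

For similar figures, the area ratio equals the square of the side ratio.
Side ratio (the smaller triangle to the larger triangle) = 4:5, so area ratio = 4^2:5^2 = 16:25.
If the area of the smaller triangle is 160, then the area of the larger triangle = 160 * (25/16) = 250.

250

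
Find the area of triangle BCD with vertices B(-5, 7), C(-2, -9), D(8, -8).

Shoelace: Area = (1/2)|-5(-9--8) + -2(-8-7) + 8(7--9)| = (1/2)(163) = 163/2

163/2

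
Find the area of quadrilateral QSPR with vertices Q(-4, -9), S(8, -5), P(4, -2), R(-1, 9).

Shoelace: sum of cross terms = 175, Area = (1/2)|175| = 175/2

175/2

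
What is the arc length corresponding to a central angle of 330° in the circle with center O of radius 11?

Arc length = 2πr × θ/360
= 2π × 11 × 11/12
= 121*pi/6

121*pi/6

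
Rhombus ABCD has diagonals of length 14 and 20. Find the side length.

Half-diagonals are 7 and 10. side = sqrt(7^2 + 10^2) = sqrt(149)

sqrt(149)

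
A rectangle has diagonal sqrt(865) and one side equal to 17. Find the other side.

Using the Pythagorean theorem: d^2 = a^2 + b^2
b^2 = d^2 - a^2
b^2 = 865 - 289
b^2 = 576
b = sqrt(576) = 24

24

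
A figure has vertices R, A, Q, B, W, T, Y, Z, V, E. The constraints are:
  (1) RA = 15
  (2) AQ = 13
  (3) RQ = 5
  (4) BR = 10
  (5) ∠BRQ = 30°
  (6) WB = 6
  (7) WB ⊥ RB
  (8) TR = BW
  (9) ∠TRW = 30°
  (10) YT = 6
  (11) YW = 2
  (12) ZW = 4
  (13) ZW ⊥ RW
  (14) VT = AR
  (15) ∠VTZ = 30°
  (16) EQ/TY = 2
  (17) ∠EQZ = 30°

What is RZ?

Step 1: By the law of cosines on triangle RBW: RW² = 10² + 6² − 2·10·6·cos(90°) = 136, so RW = 2·√34.
Step 2: By the law of cosines on triangle RWZ: RZ² = (2·√34)² + 4² − 2·2·√34·4·cos(90°) = 152, so RZ = 2·√38.

Therefore, the length of RZ = 2·√38.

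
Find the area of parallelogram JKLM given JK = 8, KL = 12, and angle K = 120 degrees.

The area of a parallelogram equals the product of two adjacent sides times the sine of the included angle.
This is because the height equals 12 * sin(120°) = 6*sqrt(3).
Area = 8 * 6*sqrt(3) = 48*sqrt(3)

48*sqrt(3)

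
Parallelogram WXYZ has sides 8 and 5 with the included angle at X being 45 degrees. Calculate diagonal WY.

The diagonal of a parallelogram can be found by treating two adjacent sides and the diagonal as a triangle.
Applying the law of cosines with sides 8, 5 and included angle 45°:
d^2 = 64 + 25 - 80*cos(45°) = 89 - 40*sqrt(2)
d = sqrt(89 - 40*sqrt(2))

sqrt(89 - 40*sqrt(2))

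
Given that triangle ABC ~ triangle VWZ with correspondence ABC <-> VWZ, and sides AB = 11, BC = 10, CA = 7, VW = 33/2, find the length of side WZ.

k = 33/2/11 = 3/2. WZ = 3/2 * 10 = 15.

15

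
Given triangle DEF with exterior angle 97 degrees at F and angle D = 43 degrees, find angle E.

The exterior angle theorem states that an exterior angle equals the sum of the two non-adjacent interior angles.
So 97 = 43 + angle E, which gives angle E = 97 - 43 = 54 degrees.

54 degrees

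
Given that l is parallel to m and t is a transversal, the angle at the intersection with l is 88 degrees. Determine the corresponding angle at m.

Corresponding angles are equal: 88 degrees.

88 degrees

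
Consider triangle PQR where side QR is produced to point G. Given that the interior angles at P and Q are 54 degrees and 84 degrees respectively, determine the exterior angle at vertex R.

Exterior angle = 54 + 84 = 138 degrees (exterior angle theorem).

138 degrees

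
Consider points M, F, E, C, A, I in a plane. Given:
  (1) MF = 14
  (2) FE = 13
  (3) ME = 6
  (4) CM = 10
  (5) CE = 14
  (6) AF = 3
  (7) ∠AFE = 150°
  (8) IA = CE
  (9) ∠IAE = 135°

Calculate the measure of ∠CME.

Step 1: By the inverse law of cosines on triangle CME: cos(∠CME) = (10² + 6² − 14²) / (2·10·6) = -60/120 = -0.5, so ∠CME = 120°.

Therefore, the measure of angle ∠CME = 120°.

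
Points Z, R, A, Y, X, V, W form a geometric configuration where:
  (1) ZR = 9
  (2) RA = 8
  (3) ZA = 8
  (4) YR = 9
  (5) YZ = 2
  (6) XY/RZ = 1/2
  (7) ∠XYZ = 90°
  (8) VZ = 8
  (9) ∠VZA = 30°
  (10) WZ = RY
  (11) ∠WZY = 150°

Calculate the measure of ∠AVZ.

Step 1: By the law of cosines on triangle VZA: VA² = 8² + 8² − 2·8·8·cos(30°) = 17.15, so VA ≈ 4.14.
Step 2: By the inverse law of cosines on triangle AVZ: cos(∠AVZ) = (4.14² + 8² − 8²) / (2·4.14·8) = 17.15/66.26 = 0.2588, so ∠AVZ = 75°.

Therefore, the measure of angle ∠AVZ = 75°.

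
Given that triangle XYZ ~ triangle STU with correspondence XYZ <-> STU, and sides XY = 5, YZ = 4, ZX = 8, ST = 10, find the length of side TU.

k = 10/5 = 2. TU = 2 * 4 = 8.

8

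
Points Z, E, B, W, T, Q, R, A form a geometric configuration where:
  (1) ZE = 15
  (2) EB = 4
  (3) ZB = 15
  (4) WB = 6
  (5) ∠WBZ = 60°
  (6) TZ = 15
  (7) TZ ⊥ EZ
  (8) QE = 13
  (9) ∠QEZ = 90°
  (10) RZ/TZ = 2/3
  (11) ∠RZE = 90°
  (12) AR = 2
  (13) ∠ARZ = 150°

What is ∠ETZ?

Step 1: By the law of cosines on triangle TZE: TE² = 15² + 15² − 2·15·15·cos(90°) = 450, so TE = 15·√2.
Step 2: By the inverse law of cosines on triangle ETZ: cos(∠ETZ) = ((15·√2)² + 15² − 15²) / (2·15·√2·15) = 450/636.4 = 0.7071, so ∠ETZ = 45°.

Therefore, the measure of angle ∠ETZ = 45°.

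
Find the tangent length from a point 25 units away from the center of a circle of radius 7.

The tangent, radius, and line from the external point to the center form a right triangle.
The right angle is where the tangent meets the radius.
By the Pythagorean theorem: tangent² + 7² = 25²
tangent² = 625 - 49 = 576
tangent = 24

24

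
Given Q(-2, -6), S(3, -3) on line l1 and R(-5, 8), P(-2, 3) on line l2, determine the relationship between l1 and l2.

Slope of line 1: m1 = (-3 - -6)/(3 - -2) = 3/5 = 3/5
Slope of line 2: m2 = (3 - 8)/(-2 - -5) = -5/3 = -5/3
m1 * m2 = -1, so perpendicular.

Perpendicular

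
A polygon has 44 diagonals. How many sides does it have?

Using d = n(n - 3)/2, we solve 44 = n(n - 3)/2.
So n(n - 3) = 88.
Testing n = 11: 11 * 8 = 88 = 88. Correct.
The polygon has 11 sides.

11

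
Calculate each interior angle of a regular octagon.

Each interior angle of a regular n-gon is (n - 2) * 180 / n.
For n = 8: (8 - 2) * 180 / 8 = 1080/8 = 135 degrees.

135 degrees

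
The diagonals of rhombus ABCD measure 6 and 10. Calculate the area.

The diagonals of a rhombus divide it into four right triangles.
Each triangle has legs 6/ 2 = 3 and 10/2 = 5, so each has area (1/2)*3*5 = 15/2.
Four such triangles give total area = (d1 * d2) / 2 = 30.

30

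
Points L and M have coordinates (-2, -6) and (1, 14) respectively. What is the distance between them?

The horizontal distance is |1 - -2| = 3 and the vertical distance is |14 - -6| = 20.
By the Pythagorean theorem, d = sqrt(3^2 + 20^2) = sqrt(409).

sqrt(409)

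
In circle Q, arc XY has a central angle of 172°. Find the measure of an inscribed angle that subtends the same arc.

An inscribed angle intercepts an arc from a point on the circle, while the central angle intercepts the same arc from the center.
The inscribed angle is always half the central angle: 172° / 2 = 86°.

86°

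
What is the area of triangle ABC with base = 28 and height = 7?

Area = (1/2) * base * height
Area = (1/2) * 28 * 7
Area = 98

98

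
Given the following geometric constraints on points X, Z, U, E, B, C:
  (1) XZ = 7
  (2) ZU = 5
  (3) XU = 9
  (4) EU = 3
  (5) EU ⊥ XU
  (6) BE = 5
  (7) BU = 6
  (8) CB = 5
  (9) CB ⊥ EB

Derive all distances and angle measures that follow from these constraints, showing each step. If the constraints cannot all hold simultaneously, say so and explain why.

The constraints are consistent.

Step 1: From XU = 9, UE = 3, and ∠XUE = 90°, by the law of cosines:
  XE² = XU² + UE² - 2·XU·UE·cos(90°) = 81 + 9 - 0 = 90
  XE = 3·√10

Step 2: From EB = 5, BC = 5, and ∠EBC = 90°, by the law of cosines:
  EC² = EB² + BC² - 2·EB·BC·cos(90°) = 25 + 25 - 0 = 50
  EC = 5·√2

Step 3: From XU = 9, XZ = 7, UZ = 5, by the inverse law of cosines:
  cos(∠UXZ) = (XU² + XZ² - UZ²) / (2·XU·XZ)
  ∠UXZ = 33.56°

Step 4: From ZU = 5, ZX = 7, UX = 9, by the inverse law of cosines:
  cos(∠UZX) = (ZU² + ZX² - UX²) / (2·ZU·ZX)
  ∠UZX = 95.74°

Step 5: From UB = 6, UE = 3, BE = 5, by the inverse law of cosines:
  cos(∠BUE) = (UB² + UE² - BE²) / (2·UB·UE)
  ∠BUE = 56.25°

Step 6: From UX = 9, UZ = 5, XZ = 7, by the inverse law of cosines:
  cos(∠XUZ) = (UX² + UZ² - XZ²) / (2·UX·UZ)
  ∠XUZ = 50.7°

Step 7: From EB = 5, EU = 3, BU = 6, by the inverse law of cosines:
  cos(∠BEU) = (EB² + EU² - BU²) / (2·EB·EU)
  ∠BEU = 93.82°

Step 8: From BE = 5, BU = 6, EU = 3, by the inverse law of cosines:
  cos(∠EBU) = (BE² + BU² - EU²) / (2·BE·BU)
  ∠EBU = 29.93°

Step 9: From XE = 3·√10, XU = 9, EU = 3, by the inverse law of cosines:
  cos(∠EXU) = (XE² + XU² - EU²) / (2·XE·XU)
  ∠EXU = 18.43°

Step 10: From EB = 5, EC = 5·√2, BC = 5, by the inverse law of cosines:
  cos(∠BEC) = (EB² + EC² - BC²) / (2·EB·EC)
  ∠BEC = 45°

Step 11: From EU = 3, EX = 3·√10, UX = 9, by the inverse law of cosines:
  cos(∠UEX) = (EU² + EX² - UX²) / (2·EU·EX)
  ∠UEX = 71.57°

Step 12: From CB = 5, CE = 5·√2, BE = 5, by the inverse law of cosines:
  cos(∠BCE) = (CB² + CE² - BE²) / (2·CB·CE)
  ∠BCE = 45°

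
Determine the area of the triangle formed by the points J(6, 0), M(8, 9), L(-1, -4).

The Shoelace formula computes the area from vertex coordinates by summing cross products.
For vertices (6,0), (8,9), (-1,-4):
Signed sum = 6*9 - 8*0 + 8*-4 - -1*9 + -1*0 - 6*-4
= 54 + -23 + 24 = 55
Area = (1/2)|55| = 55/2.

55/2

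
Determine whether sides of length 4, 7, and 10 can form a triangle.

For three segments to close into a triangle, no single side can be as long as the other two combined.
The longest side is 10, and 4 + 7 = 11 > 10.
A triangle can be formed.

Yes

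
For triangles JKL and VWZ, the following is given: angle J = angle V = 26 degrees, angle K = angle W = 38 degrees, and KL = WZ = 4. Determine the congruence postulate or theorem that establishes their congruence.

Consider the given information: angle J = angle V = 26 degrees, angle K = angle W = 38 degrees, and KL = WZ = 4
This is not SSS or SAS: SSS requires all three pairs of sides, but we don't have that. SAS requires two sides and the included angle between them.
The correct criterion is AAS. Two pairs of corresponding angles and a non-included side are equal (Angle-Angle-Side).

AAS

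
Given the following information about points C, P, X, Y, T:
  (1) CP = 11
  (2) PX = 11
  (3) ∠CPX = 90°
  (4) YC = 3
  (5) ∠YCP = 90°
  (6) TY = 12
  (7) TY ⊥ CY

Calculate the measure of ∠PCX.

Step 1: By the law of cosines on triangle CPX: CX² = 11² + 11² − 2·11·11·cos(90°) = 242, so CX = 11·√2.
Step 2: By the inverse law of cosines on triangle PCX: cos(∠PCX) = (11² + (11·√2)² − 11²) / (2·11·11·√2) = 242/342.24 = 0.7071, so ∠PCX = 45°.

Therefore, the measure of angle ∠PCX = 45°.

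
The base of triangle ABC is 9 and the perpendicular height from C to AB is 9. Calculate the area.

Area = (1/2)(9)(9) = 81/2

81/2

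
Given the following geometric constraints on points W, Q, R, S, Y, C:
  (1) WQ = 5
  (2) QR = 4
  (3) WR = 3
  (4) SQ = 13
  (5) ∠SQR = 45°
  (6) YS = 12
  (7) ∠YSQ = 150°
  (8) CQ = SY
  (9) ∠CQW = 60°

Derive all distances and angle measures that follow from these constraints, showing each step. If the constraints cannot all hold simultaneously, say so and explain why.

The constraints are consistent.

From the given relations:
  CQ = SY = 12

Step 1: From WQ = 5, QC = 12, and ∠WQC = 60°, by the law of cosines:
  WC² = WQ² + QC² - 2·WQ·QC·cos(60°) = 25 + 144 - 60 = 109
  WC = √109

Step 2: From QS = 13, SY = 12, and ∠QSY = 150°, by the law of cosines:
  QY² = QS² + SY² - 2·QS·SY·cos(150°) = 169 + 144 + 270.2 = 583.2
  QY ≈ 24.15

Step 3: From RQ = 4, QS = 13, and ∠RQS = 45°, by the law of cosines:
  RS² = RQ² + QS² - 2·RQ·QS·cos(45°) = 16 + 169 - 73.54 = 111.5
  RS ≈ 10.56

Step 4: From WQ = 5, WR = 3, QR = 4, by the inverse law of cosines:
  cos(∠QWR) = (WQ² + WR² - QR²) / (2·WQ·WR)
  ∠QWR = 53.13°

Step 5: From QR = 4, QW = 5, RW = 3, by the inverse law of cosines:
  cos(∠RQW) = (QR² + QW² - RW²) / (2·QR·QW)
  ∠RQW = 36.87°

Step 6: From RQ = 4, RW = 3, QW = 5, by the inverse law of cosines:
  cos(∠QRW) = (RQ² + RW² - QW²) / (2·RQ·RW)
  ∠QRW = 90°

Step 7: From WC = √109, WQ = 5, CQ = 12, by the inverse law of cosines:
  cos(∠CWQ) = (WC² + WQ² - CQ²) / (2·WC·WQ)
  ∠CWQ = 95.5°

Step 8: From QS = 13, QY = 24.15, SY = 12, by the inverse law of cosines:
  cos(∠SQY) = (QS² + QY² - SY²) / (2·QS·QY)
  ∠SQY = 14.39°

Step 9: From RQ = 4, RS = 10.56, QS = 13, by the inverse law of cosines:
  cos(∠QRS) = (RQ² + RS² - QS²) / (2·RQ·RS)
  ∠QRS = 119.46°

Step 10: From SQ = 13, SR = 10.56, QR = 4, by the inverse law of cosines:
  cos(∠QSR) = (SQ² + SR² - QR²) / (2·SQ·SR)
  ∠QSR = 15.54°

Step 11: From YQ = 24.15, YS = 12, QS = 13, by the inverse law of cosines:
  cos(∠QYS) = (YQ² + YS² - QS²) / (2·YQ·YS)
  ∠QYS = 15.61°

Step 12: From CQ = 12, CW = √109, QW = 5, by the inverse law of cosines:
  cos(∠QCW) = (CQ² + CW² - QW²) / (2·CQ·CW)
  ∠QCW = 24.5°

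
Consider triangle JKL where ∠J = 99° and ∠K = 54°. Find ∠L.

By the triangle angle sum property, the three interior angles of any triangle add up to 180°.
We know angle J = 99° and angle K = 54°, so their sum is 153°.
Therefore angle L = 180° - 153° = 27°.

27 degrees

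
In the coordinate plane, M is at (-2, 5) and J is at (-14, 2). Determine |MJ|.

d = sqrt((-14 - -2)^2 + (2 - 5)^2)
d = sqrt(-12^2 + -3^2)
d = sqrt(144 + 9)
d = sqrt(153) = 3*sqrt(17)

3*sqrt(17)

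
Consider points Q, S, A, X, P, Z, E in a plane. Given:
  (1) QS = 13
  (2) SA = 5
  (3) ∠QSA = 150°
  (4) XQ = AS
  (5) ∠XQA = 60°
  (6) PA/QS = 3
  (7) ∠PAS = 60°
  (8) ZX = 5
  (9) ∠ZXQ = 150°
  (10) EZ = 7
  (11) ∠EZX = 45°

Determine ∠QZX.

From the given relations: XQ = AS = 5.
Step 1: By the law of cosines on triangle ZXQ: ZQ² = 5² + 5² − 2·5·5·cos(150°) = 93.3, so ZQ ≈ 9.66.
Step 2: By the inverse law of cosines on triangle QZX: cos(∠QZX) = (9.66² + 5² − 5²) / (2·9.66·5) = 93.3/96.59 = 0.9659, so ∠QZX = 15°.

Therefore, the measure of angle ∠QZX = 15°.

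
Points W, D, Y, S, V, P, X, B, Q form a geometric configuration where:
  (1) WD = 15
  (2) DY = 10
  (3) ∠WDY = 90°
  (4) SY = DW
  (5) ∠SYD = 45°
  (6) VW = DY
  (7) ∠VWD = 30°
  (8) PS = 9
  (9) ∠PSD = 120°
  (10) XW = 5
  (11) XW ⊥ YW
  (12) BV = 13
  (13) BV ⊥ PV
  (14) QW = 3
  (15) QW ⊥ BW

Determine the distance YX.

Step 1: By the law of cosines on triangle YDW: YW² = 10² + 15² − 2·10·15·cos(90°) = 325, so YW = 5·√13.
Step 2: By the law of cosines on triangle YWX: YX² = (5·√13)² + 5² − 2·5·√13·5·cos(90°) = 350, so YX = 5·√14.

Therefore, the length of YX = 5·√14.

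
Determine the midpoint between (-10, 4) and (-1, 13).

The midpoint is the point halfway along the segment.
Move half the horizontal distance: -10 + (-1 - -10)/2 = -10 + 9/2 = -11/2
Move half the vertical distance: 4 + (13 - 4)/2 = 4 + 9/2 = 17/2
Midpoint = (-11/2, 17/2)

(-11/2, 17/2)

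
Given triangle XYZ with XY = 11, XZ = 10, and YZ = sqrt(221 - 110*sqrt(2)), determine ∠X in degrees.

By the inverse law of cosines: cos(X) = (XY² + XZ² - YZ²) / (2 × XY × XZ)
cos(X) = (11² + 10² - (sqrt(221 - 110*sqrt(2)))²) / (2 × 11 × 10)
cos(X) = (121 + 100 - (221 - 110*sqrt(2))) / 220
cos(X) = sqrt(2)/2
X = arccos(sqrt(2)/2) = 45°

45°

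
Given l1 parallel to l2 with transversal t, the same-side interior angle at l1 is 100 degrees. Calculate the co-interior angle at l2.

Co-interior angles (same-side interior) formed by parallel lines and a transversal are supplementary (sum to 180 degrees).
The given angle is 100 degrees.
The co-interior angle = 180 - 100 = 80 degrees.

80 degrees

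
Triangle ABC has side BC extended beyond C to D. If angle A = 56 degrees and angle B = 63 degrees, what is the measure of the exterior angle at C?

Exterior angle = 56 + 63 = 119 degrees (exterior angle theorem).

119 degrees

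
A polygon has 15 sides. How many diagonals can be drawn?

Each of the 15 vertices connects to 12 non-adjacent vertices via diagonals.
Total connections = 15 × 12 = 180, but each diagonal is counted twice.
Number of diagonals = 180 / 2 = 90.

90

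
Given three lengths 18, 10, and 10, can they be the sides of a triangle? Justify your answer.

For three segments to close into a triangle, no single side can be as long as the other two combined.
The longest side is 18, and 10 + 10 = 20 > 18.
A triangle can be formed.

Yes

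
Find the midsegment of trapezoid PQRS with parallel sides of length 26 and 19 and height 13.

midsegment = (26 + 19) / 2 = 45 / 2 = 45/2

45/2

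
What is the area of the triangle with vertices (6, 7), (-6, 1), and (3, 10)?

The Shoelace formula computes the area from vertex coordinates by summing cross products.
For vertices (6,7), (-6,1), (3,10):
Signed sum = 6*1 - -6*7 + -6*10 - 3*1 + 3*7 - 6*10
= 48 + -63 + -39 = -54
Area = (1/2)|-54| = 27.

27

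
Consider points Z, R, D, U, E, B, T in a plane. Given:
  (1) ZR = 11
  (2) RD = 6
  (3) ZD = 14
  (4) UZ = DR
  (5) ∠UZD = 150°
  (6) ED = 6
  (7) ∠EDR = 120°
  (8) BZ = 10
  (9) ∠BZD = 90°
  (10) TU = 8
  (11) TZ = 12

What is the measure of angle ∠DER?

Step 1: By the law of cosines on triangle EDR: ER² = 6² + 6² − 2·6·6·cos(120°) = 108, so ER = 6·√3.
Step 2: By the inverse law of cosines on triangle DER: cos(∠DER) = (6² + (6·√3)² − 6²) / (2·6·6·√3) = 108/124.71 = 0.866, so ∠DER = 30°.

Therefore, the measure of angle ∠DER = 30°.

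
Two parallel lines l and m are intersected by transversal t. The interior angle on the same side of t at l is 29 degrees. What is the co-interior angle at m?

Co-interior angles (same-side interior) formed by parallel lines and a transversal are supplementary (sum to 180 degrees).
The given angle is 29 degrees.
The co-interior angle = 180 - 29 = 151 degrees.

151 degrees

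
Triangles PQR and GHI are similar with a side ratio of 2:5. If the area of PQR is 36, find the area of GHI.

For similar figures, the area ratio equals the square of the side ratio.
Side ratio (PQR to GHI) = 2:5, so area ratio = 2^2:5^2 = 4:25.
If the area of PQR is 36, then the area of GHI = 36 * (25/4) = 225.

225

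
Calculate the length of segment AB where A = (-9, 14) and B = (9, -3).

The horizontal distance is |9 - -9| = 18 and the vertical distance is |-3 - 14| = 17.
By the Pythagorean theorem, d = sqrt(18^2 + 17^2) = sqrt(613).

sqrt(613)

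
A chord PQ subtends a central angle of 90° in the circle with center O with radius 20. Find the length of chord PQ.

Chord length = 2r sin(θ/2)
= 2 × 20 × sin(90°/2)
= 2 × 20 × sin(45°)
= 20*sqrt(2)

20*sqrt(2)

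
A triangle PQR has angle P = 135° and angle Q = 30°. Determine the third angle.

The interior angles sum to 180°: angle R = 180 - 135 - 30 = 15°.
The triangle is obtuse (angles 135°, 30°, 15°).

15 degrees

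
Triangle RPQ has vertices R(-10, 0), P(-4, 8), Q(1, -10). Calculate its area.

Shoelace: Area = (1/2)|-10(8--10) + -4(-10-0) + 1(0-8)| = (1/2)(148) = 74

74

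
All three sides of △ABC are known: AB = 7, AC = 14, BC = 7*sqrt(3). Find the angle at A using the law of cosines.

When all three sides of a triangle are known, the law of cosines can be rearranged to find any angle.
cos(C) = (a² + b² - c²) / (2ab) gives cos(A) = 1/2.
Taking the inverse cosine: A = 60°.

60°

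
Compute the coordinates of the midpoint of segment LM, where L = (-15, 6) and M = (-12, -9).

The midpoint is the average of the coordinates:
x: (-15 + -12)/2 = -27/2
y: (6 + -9)/2 = -3/2
Midpoint = (-27/2, -3/2)

(-27/2, -3/2)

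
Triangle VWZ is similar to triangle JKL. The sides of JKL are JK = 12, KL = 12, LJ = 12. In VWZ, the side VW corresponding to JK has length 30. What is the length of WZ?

Similar triangles have proportional sides. Setting up the proportion:
VW / JK = WZ / KL
30 / 12 = WZ / 12
WZ = 12 * 30 / 12 = 30.

30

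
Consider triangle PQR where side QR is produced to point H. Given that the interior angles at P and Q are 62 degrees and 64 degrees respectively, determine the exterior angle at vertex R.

The interior angle at R is 180 - 62 - 64 = 54 degrees.
The exterior angle and interior angle at R are supplementary:
Exterior angle = 180 - 54 = 126 degrees.

126 degrees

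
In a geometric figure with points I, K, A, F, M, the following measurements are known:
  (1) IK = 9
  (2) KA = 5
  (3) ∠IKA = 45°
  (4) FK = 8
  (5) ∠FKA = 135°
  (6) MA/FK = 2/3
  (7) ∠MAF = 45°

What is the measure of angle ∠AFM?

From the given relations: MA = 2/3·FK = 2/3·8 ≈ 5.33.
Step 1: By the law of cosines on triangle FKA: FA² = 8² + 5² − 2·8·5·cos(135°) = 145.57, so FA ≈ 12.07.
Step 2: By the law of cosines on triangle FAM: FM² = 12.07² + 5.33² − 2·12.07·5.33·cos(45°) = 83.01, so FM ≈ 9.11.
Step 3: By the inverse law of cosines on triangle AFM: cos(∠AFM) = (12.07² + 9.11² − 5.33²) / (2·12.07·9.11) = 200.14/219.85 = 0.9103, so ∠AFM = 24.45°.

Therefore, the measure of angle ∠AFM = 24.45°.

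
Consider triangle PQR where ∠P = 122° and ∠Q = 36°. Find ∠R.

The interior angles sum to 180°: angle R = 180 - 122 - 36 = 22°.
The triangle is obtuse (angles 122°, 36°, 22°).

22 degrees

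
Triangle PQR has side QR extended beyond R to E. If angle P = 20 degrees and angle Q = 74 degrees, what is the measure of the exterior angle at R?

By the exterior angle theorem, an exterior angle of a triangle equals the sum of the two remote interior angles.
Exterior angle = angle P + angle Q
Exterior angle = 20 + 74 = 94 degrees

94 degrees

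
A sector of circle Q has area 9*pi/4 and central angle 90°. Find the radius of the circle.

r² = 360 × 9*pi/4 / (π × 90) = 9, so r = 3.

3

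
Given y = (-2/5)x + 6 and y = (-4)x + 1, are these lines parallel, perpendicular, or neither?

Slope of line 1: m1 = -2/5
Slope of line 2: m2 = -4
m1 != m2 and m1*m2 = 8/5 != -1. Neither.

Neither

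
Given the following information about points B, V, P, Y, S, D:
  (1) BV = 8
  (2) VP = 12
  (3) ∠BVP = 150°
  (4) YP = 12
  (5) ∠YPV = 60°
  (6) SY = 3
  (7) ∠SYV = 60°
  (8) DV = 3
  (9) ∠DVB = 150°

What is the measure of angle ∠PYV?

Step 1: By the law of cosines on triangle YPV: YV² = 12² + 12² − 2·12·12·cos(60°) = 144, so YV = 12.
Step 2: By the inverse law of cosines on triangle PYV: cos(∠PYV) = (12² + 12² − 12²) / (2·12·12) = 144/288 = 0.5, so ∠PYV = 60°.

Therefore, the measure of angle ∠PYV = 60°.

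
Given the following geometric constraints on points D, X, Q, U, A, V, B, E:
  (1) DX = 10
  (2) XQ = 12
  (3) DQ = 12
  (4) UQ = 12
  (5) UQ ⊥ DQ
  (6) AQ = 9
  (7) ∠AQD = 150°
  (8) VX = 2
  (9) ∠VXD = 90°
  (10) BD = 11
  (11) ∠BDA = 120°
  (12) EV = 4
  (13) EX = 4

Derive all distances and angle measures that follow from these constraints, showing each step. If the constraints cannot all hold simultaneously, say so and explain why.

The constraints are consistent.

Step 1: From DQ = 12, QU = 12, and ∠DQU = 90°, by the law of cosines:
  DU² = DQ² + QU² - 2·DQ·QU·cos(90°) = 144 + 144 - 0 = 288
  DU = 12·√2

Step 2: From DQ = 12, QA = 9, and ∠DQA = 150°, by the law of cosines:
  DA² = DQ² + QA² - 2·DQ·QA·cos(150°) = 144 + 81 + 187.1 = 412.1
  DA ≈ 20.3

Step 3: From DX = 10, XV = 2, and ∠DXV = 90°, by the law of cosines:
  DV² = DX² + XV² - 2·DX·XV·cos(90°) = 100 + 4 - 0 = 104
  DV = 2·√26

Step 4: From DQ = 12, DX = 10, QX = 12, by the inverse law of cosines:
  cos(∠QDX) = (DQ² + DX² - QX²) / (2·DQ·DX)
  ∠QDX = 65.38°

Step 5: From XD = 10, XQ = 12, DQ = 12, by the inverse law of cosines:
  cos(∠DXQ) = (XD² + XQ² - DQ²) / (2·XD·XQ)
  ∠DXQ = 65.38°

Step 6: From XE = 4, XV = 2, EV = 4, by the inverse law of cosines:
  cos(∠EXV) = (XE² + XV² - EV²) / (2·XE·XV)
  ∠EXV = 75.52°

Step 7: From QD = 12, QX = 12, DX = 10, by the inverse law of cosines:
  cos(∠DQX) = (QD² + QX² - DX²) / (2·QD·QX)
  ∠DQX = 49.25°

Step 8: From VE = 4, VX = 2, EX = 4, by the inverse law of cosines:
  cos(∠EVX) = (VE² + VX² - EX²) / (2·VE·VX)
  ∠EVX = 75.52°

Step 9: From EV = 4, EX = 4, VX = 2, by the inverse law of cosines:
  cos(∠VEX) = (EV² + EX² - VX²) / (2·EV·EX)
  ∠VEX = 28.96°

Step 10: From AD = 20.3, DB = 11, and ∠ADB = 120°, by the law of cosines:
  AB² = AD² + DB² - 2·AD·DB·cos(120°) = 412.1 + 121 + 223.3 = 756.4
  AB ≈ 27.5

Step 11: From DA = 20.3, DQ = 12, AQ = 9, by the inverse law of cosines:
  cos(∠ADQ) = (DA² + DQ² - AQ²) / (2·DA·DQ)
  ∠ADQ = 12.81°

Step 12: From DQ = 12, DU = 12·√2, QU = 12, by the inverse law of cosines:
  cos(∠QDU) = (DQ² + DU² - QU²) / (2·DQ·DU)
  ∠QDU = 45°

Step 13: From DV = 2·√26, DX = 10, VX = 2, by the inverse law of cosines:
  cos(∠VDX) = (DV² + DX² - VX²) / (2·DV·DX)
  ∠VDX = 11.31°

Step 14: From UD = 12·√2, UQ = 12, DQ = 12, by the inverse law of cosines:
  cos(∠DUQ) = (UD² + UQ² - DQ²) / (2·UD·UQ)
  ∠DUQ = 45°

Step 15: From AD = 20.3, AQ = 9, DQ = 12, by the inverse law of cosines:
  cos(∠DAQ) = (AD² + AQ² - DQ²) / (2·AD·AQ)
  ∠DAQ = 17.19°

Step 16: From VD = 2·√26, VX = 2, DX = 10, by the inverse law of cosines:
  cos(∠DVX) = (VD² + VX² - DX²) / (2·VD·VX)
  ∠DVX = 78.69°

Step 17: From AB = 27.5, AD = 20.3, BD = 11, by the inverse law of cosines:
  cos(∠BAD) = (AB² + AD² - BD²) / (2·AB·AD)
  ∠BAD = 20.27°

Step 18: From BA = 27.5, BD = 11, AD = 20.3, by the inverse law of cosines:
  cos(∠ABD) = (BA² + BD² - AD²) / (2·BA·BD)
  ∠ABD = 39.73°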